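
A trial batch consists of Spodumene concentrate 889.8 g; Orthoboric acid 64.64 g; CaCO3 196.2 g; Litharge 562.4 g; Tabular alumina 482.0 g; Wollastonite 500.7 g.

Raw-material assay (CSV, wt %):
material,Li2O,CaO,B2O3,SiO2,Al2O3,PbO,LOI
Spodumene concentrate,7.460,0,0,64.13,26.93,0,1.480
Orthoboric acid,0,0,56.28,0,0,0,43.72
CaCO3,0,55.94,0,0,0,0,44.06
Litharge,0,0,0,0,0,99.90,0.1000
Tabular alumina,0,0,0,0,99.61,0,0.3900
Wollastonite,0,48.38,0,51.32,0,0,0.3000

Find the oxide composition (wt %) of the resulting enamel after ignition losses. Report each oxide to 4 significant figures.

Glass mass = 2564 g (batch 2696 − LOI 131.8).
Composition: Li2O 2.589%, CaO 13.73%, B2O3 1.419%, SiO2 32.28%, Al2O3 28.07%, PbO 21.91%

Intermediates appear, with 4-significant-digit rounding, at each printed step. All arithmetic maintains exact precision at each step; each reported number carries a single rounding — the derived quantities, which include the six compositions, ignition loss, glass mass, the totals, yield, are rebuilt at full precision, as given in the question or the answer, using the weight values at 2564 g of glass.
Oxide-by-oxide delivered mass:
  Li2O: 889.8·0.07460 = 66.38 g
  CaO: 196.2·0.5594 + 500.7·0.4838 = 352.0 g
  B2O3: 64.64·0.5628 = 36.38 g
  SiO2: 889.8·0.6413 + 500.7·0.5132 = 827.6 g
  Al2O3: 889.8·0.2693 + 482.0·0.9961 = 719.7 g
  PbO: 562.4·0.9990 = 561.8 g
LOI: 889.8·0.01480 + 64.64·0.4372 + 196.2·0.4406 + 562.4·0.001000 + 482.0·0.003900 + 500.7·0.003000 = 131.8 g
Net of LOI, the glass mass = 2696 − 131.8 = 2564 g (the oxide masses sum to this)
each wt % is 100 × oxide ÷ glass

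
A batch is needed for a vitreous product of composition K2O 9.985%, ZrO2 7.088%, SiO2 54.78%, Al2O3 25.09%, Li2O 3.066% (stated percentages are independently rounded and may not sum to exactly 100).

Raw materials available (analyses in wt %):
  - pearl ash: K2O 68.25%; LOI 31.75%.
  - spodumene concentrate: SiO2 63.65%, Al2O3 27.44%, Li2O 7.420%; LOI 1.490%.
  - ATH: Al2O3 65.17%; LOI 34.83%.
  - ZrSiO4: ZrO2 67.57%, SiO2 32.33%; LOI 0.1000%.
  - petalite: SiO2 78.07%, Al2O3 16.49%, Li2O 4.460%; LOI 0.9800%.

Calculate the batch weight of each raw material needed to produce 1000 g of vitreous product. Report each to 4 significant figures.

Batch per 1000 g vitreous product:
  pearl ash: 146.3 g
  spodumene concentrate: 34.43 g
  ATH: 211.0 g
  ZrSiO4: 104.9 g
  petalite: 630.2 g
Total batch = 1127 g; LOI loss = 126.7 g; yield = 88.75%

Working values appear (rounded to 4 significant figures) alongside each step; every computation holds full precision at all times. Each reported number carries a single rounding. All derived quantities are computed from the weighed amounts on 1000 g of glass at full float precision (the five compositions, glass mass, totals, the yield, LOI) as written in question or answer.
Per-oxide target masses for 1000 g vitreous product:
  K2O: 9.985% × 1000 = 99.85 g
  ZrO2: 7.088% × 1000 = 70.88 g
  SiO2: 54.78% × 1000 = 547.8 g
  Al2O3: 25.09% × 1000 = 250.9 g
  Li2O: 3.066% × 1000 = 30.66 g
Mass-balance tally per oxide with the batch weights as given, for the quoted basis mass (delivered sums recover each target up to rounding of the answer):
  K2O: 146.3·0.6825 = 99.85 g (target 99.85 g)
  ZrO2: 104.9·0.6757 = 70.88 g (target 70.88 g)
  SiO2: 34.43·0.6365 + 104.9·0.3233 + 630.2·0.7807 = 547.8 g (target 547.8 g)
  Al2O3: 34.43·0.2744 + 211.0·0.6517 + 630.2·0.1649 = 250.9 g (target 250.9 g)
  Li2O: 34.43·0.07420 + 630.2·0.04460 = 30.66 g (target 30.66 g)
Glass mass check: net batch after ignition = 1000 g (summing oxide targets gives 1000 g; stated basis 1000 g — any gap is answer rounding).
Whole-batch sum: Σ batch = 1127 g; loss to ignition Σ batch·LOI = 126.7 g; yield: glass divided by total = 88.75%.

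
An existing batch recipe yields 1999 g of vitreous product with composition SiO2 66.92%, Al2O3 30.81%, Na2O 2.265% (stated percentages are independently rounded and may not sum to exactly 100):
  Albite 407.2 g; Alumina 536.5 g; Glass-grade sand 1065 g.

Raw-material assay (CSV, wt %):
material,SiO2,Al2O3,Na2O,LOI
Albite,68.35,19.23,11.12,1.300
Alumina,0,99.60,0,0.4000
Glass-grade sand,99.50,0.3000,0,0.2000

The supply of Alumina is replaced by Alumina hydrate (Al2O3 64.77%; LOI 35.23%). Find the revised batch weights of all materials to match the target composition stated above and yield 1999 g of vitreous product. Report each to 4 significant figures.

The working math carries full float precision in all steps — mid-chain values are shown, rounded to four significant figures, within the worked lines — each reported figure takes exactly one rounding — the derived quantities, including yield, totals, glass mass, LOI, the three compositions, are re-derived from the batch weights on 1999 g of glass in exact precision as set out in question or answer.
Target oxide masses per 1999 g vitreous product:
  SiO2: 66.92% × 1999 = 1338 g
  Al2O3: 30.81% × 1999 = 615.9 g
  Na2O: 2.265% × 1999 = 45.28 g
Verifying the oxide balance from the weights as reported, for the quoted basis mass (every target is met by its sum modulo rounding of the values):
  SiO2: 407.2·0.6835 + 1065·0.9950 = 1338 g (target 1338 g)
  Al2O3: 407.2·0.1923 + 825.1·0.6477 + 1065·0.003000 = 615.9 g (target 615.9 g)
  Na2O: 407.2·0.1112 = 45.28 g (target 45.28 g)
The glass-mass cross-check: net batch after ignition = 1999 g (targets for the oxides total 1999 g; the stated basis being 1999 g — gaps are rounding artifacts).
Adding the batch up: Σ batch = 2297 g; LOI loss = Σ batch·LOI = 298.1 g; yield = glass ÷ total batch = 87.02%.

Revised batch per 1999 g vitreous product:
  Albite: 407.2 g
  Alumina hydrate: 825.1 g
  Glass-grade sand: 1065 g
Total batch = 2297 g; LOI loss = 298.1 g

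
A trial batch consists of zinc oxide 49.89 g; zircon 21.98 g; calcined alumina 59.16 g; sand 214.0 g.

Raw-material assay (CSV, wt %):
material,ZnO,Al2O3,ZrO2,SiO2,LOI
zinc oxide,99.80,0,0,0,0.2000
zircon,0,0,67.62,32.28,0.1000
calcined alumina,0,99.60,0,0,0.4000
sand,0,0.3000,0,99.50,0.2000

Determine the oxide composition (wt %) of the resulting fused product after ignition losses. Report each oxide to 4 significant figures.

All arithmetic holds full precision in all steps; working values are shown, rounded to 4 significant figures, on the page; every reported value carries a single rounding — the derived quantities, including the yield, net glass mass, four oxide percentages, ignition loss, the totals, are rebuilt using the weight values at 344.2 g of glass at full float precision as quoted within either problem or answer.
Per-oxide mass from batch:
  ZnO: 49.89·0.9980 = 49.79 g
  Al2O3: 59.16·0.9960 + 214.0·0.003000 = 59.57 g
  ZrO2: 21.98·0.6762 = 14.86 g
  SiO2: 21.98·0.3228 + 214.0·0.9950 = 220.0 g
LOI: 49.89·0.002000 + 21.98·0.001000 + 59.16·0.004000 + 214.0·0.002000 = 0.7864 g
Resulting glass, batch − LOI: 345.0 − 0.7864 = 344.2 g (the oxide masses sum to this)
percent share: oxide ÷ glass, ×100

Glass mass = 344.2 g (batch 345.0 − LOI 0.7864).
Composition: ZnO 14.46%, Al2O3 17.30%, ZrO2 4.318%, SiO2 63.92%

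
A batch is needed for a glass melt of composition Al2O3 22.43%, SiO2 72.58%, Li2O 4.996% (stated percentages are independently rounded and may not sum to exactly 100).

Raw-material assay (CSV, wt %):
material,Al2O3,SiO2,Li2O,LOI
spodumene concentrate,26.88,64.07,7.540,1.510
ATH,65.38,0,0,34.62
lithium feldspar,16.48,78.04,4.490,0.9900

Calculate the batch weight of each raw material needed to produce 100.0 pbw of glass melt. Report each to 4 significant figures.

Batch per 100.0 pbw glass melt:
  spodumene concentrate: 21.28 pbw
  ATH: 6.519 pbw
  lithium feldspar: 75.53 pbw
Total batch = 103.3 pbw; LOI loss = 3.326 pbw; yield = 96.78%

The intermediate values are printed, rounded to 4 significant figures, within the worked lines — all arithmetic maintains exact precision throughout — each reported figure is rounded exactly once. The derived quantities (ignition loss, three oxide percentages, the yield, net glass mass, totals) are recomputed from the weighed amounts per 100.0 pbw of glass in exact precision precisely as stated by the problem or the answer.
Oxide-by-oxide targets in 100.0 pbw glass melt:
  Al2O3: 22.43% × 100.0 = 22.43 pbw
  SiO2: 72.58% × 100.0 = 72.58 pbw
  Li2O: 4.996% × 100.0 = 4.996 pbw
Checking each oxide sum using the reported weights, versus the basis set out (sum by sum, the targets are met given rounding of the digits):
  Al2O3: 21.28·0.2688 + 6.519·0.6538 + 75.53·0.1648 = 22.43 pbw (target 22.43 pbw)
  SiO2: 21.28·0.6407 + 75.53·0.7804 = 72.58 pbw (target 72.58 pbw)
  Li2O: 21.28·0.07540 + 75.53·0.04490 = 4.996 pbw (target 4.996 pbw)
Glass-mass sanity pass: batch total minus LOI = 100.0 pbw (oxide target masses add up to 100.0 pbw; against the stated basis, 100.0 pbw — rounding explains the deltas).
Summing the batch: Σ batch = 103.3 pbw; loss to ignition Σ batch·LOI = 3.326 pbw; yield, glass over the total, = 96.78%.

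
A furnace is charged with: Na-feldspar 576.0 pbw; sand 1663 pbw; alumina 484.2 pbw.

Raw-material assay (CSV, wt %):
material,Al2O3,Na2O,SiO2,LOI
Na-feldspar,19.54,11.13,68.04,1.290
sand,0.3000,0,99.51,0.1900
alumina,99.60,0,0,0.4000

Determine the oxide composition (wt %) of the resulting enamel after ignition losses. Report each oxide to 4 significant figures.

Values along the way are displayed, with 4-significant-digit rounding, between the steps; all internal work maintains exact precision at each step. Exactly one rounding lands on every reported value — derived quantities, including yield, totals, three oxide percentages, ignition loss, glass mass, are re-derived from the weighed amounts at 2711 pbw of glass at full float precision as written in question or answer.
Mass of each oxide from the mix:
  Al2O3: 576.0·0.1954 + 1663·0.003000 + 484.2·0.9960 = 599.8 pbw
  Na2O: 576.0·0.1113 = 64.11 pbw
  SiO2: 576.0·0.6804 + 1663·0.9951 = 2047 pbw
LOI: 576.0·0.01290 + 1663·0.001900 + 484.2·0.004000 = 12.53 pbw
Glass = total batch minus LOI = 2723 − 12.53 = 2711 pbw (= Σ oxide masses)
each wt % is 100 × oxide ÷ glass

Glass mass = 2711 pbw (batch 2723 − LOI 12.53).
Composition: Al2O3 22.13%, Na2O 2.365%, SiO2 75.51%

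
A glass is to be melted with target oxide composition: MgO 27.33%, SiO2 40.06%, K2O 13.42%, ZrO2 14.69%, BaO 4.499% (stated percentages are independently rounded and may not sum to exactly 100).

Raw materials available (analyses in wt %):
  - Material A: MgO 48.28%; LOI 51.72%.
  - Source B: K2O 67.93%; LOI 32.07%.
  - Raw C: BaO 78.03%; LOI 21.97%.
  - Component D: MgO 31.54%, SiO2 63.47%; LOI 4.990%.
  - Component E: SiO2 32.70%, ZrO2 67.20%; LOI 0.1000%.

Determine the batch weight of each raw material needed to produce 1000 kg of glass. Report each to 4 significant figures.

The working math carries full float precision at each step — mid-chain values are displayed rounded to 4 significant digits within the worked lines; every reported result is rounded only once — all derived quantities are computed in full precision (glass mass, the totals, five oxide percentages, ignition loss, the yield) from the batch weights at 1000 kg of glass as set out in either problem or answer.
Oxide-by-oxide targets in 1000 kg glass:
  MgO: 27.33% × 1000 = 273.3 kg
  SiO2: 40.06% × 1000 = 400.6 kg
  K2O: 13.42% × 1000 = 134.2 kg
  ZrO2: 14.69% × 1000 = 146.9 kg
  BaO: 4.499% × 1000 = 44.99 kg
Oxide-by-oxide audit using the reported weights, under the basis named above (sum by sum, the targets are met net of answer rounding effects):
  MgO: 227.3·0.4828 + 518.5·0.3154 = 273.3 kg (target 273.3 kg)
  SiO2: 518.5·0.6347 + 218.6·0.3270 = 400.6 kg (target 400.6 kg)
  K2O: 197.6·0.6793 = 134.2 kg (target 134.2 kg)
  ZrO2: 218.6·0.6720 = 146.9 kg (target 146.9 kg)
  BaO: 57.66·0.7803 = 44.99 kg (target 44.99 kg)
Glass-mass closure: batch Σ − ignition loss = 1000 kg (the Σ of target masses is 1000 kg; against the stated basis, 1000 kg — rounding explains the deltas).
Whole-batch sum: Σ batch = 1220 kg; loss to ignition Σ batch·LOI = 219.7 kg; yield = glass ÷ total batch = 81.99%.

Batch per 1000 kg glass:
  Material A: 227.3 kg
  Source B: 197.6 kg
  Raw C: 57.66 kg
  Component D: 518.5 kg
  Component E: 218.6 kg
Total batch = 1220 kg; LOI loss = 219.7 kg; yield = 81.99%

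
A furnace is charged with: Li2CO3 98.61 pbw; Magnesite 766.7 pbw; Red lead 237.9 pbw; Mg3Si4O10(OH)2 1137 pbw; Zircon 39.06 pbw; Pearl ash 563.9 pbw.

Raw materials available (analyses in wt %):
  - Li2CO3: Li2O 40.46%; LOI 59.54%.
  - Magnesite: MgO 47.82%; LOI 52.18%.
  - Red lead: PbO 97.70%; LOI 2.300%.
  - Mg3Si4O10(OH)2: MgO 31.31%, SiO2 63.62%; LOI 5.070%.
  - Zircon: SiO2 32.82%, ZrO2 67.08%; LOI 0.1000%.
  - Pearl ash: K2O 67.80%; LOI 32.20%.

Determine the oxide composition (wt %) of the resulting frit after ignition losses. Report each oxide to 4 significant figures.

Rounding to 4 significant digits extends to each intermediate as displayed; each numeric step keeps full float precision from first step to last; a single rounding completes each reported number; the derived quantities are carried using the weight values for 2140 pbw of glass in full precision (LOI, net glass mass, totals, yield, six oxide percentages), as quoted within the question or the answer.
Delivered oxide masses:
  Li2O: 98.61·0.4046 = 39.90 pbw
  MgO: 766.7·0.4782 + 1137·0.3131 = 722.6 pbw
  SiO2: 1137·0.6362 + 39.06·0.3282 = 736.2 pbw
  K2O: 563.9·0.6780 = 382.3 pbw
  ZrO2: 39.06·0.6708 = 26.20 pbw
  PbO: 237.9·0.9770 = 232.4 pbw
LOI: 98.61·0.5954 + 766.7·0.5218 + 237.9·0.02300 + 1137·0.05070 + 39.06·0.001000 + 563.9·0.3220 = 703.5 pbw
Resulting glass, batch − LOI: 2843 − 703.5 = 2140 pbw (equal to the oxide-mass sum)
each oxide over glass, ×100, is wt %

Glass mass = 2140 pbw (batch 2843 − LOI 703.5).
Composition: Li2O 1.865%, MgO 33.77%, SiO2 34.41%, K2O 17.87%, ZrO2 1.225%, PbO 10.86%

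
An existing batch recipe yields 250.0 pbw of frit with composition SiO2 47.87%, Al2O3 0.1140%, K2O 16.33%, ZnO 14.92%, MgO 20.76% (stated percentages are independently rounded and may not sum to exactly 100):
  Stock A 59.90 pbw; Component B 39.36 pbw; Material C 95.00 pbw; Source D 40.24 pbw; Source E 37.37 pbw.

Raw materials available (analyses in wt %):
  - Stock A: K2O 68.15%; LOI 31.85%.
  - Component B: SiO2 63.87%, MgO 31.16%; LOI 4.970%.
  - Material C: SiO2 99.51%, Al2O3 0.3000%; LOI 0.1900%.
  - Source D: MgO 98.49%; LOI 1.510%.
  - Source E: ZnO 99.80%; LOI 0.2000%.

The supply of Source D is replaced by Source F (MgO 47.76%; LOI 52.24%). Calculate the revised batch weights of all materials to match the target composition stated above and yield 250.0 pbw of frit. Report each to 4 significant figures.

Intermediates are printed with 4-significant-figure rounding alongside each step; all arithmetic maintains full float precision at each step — each reported value includes exactly one rounding. Derived quantities (glass mass, the five compositions, LOI, yield, totals) are computed from the weighed amounts at 250.0 pbw of glass at full float precision precisely as stated by question or answer.
Oxide-by-oxide targets in 250.0 pbw frit:
  SiO2: 47.87% × 250.0 = 119.7 pbw
  Al2O3: 0.1140% × 250.0 = 0.2850 pbw
  K2O: 16.33% × 250.0 = 40.82 pbw
  ZnO: 14.92% × 250.0 = 37.30 pbw
  MgO: 20.76% × 250.0 = 51.90 pbw
Sums-versus-targets review applying the batch weights above, under the basis named above (each sum matches its target mass once rounding is allowed for):
  SiO2: 39.36·0.6387 + 95.00·0.9951 = 119.7 pbw (target 119.7 pbw)
  Al2O3: 95.00·0.003000 = 0.2850 pbw (target 0.2850 pbw)
  K2O: 59.90·0.6815 = 40.82 pbw (target 40.82 pbw)
  ZnO: 37.37·0.9980 = 37.30 pbw (target 37.30 pbw)
  MgO: 39.36·0.3116 + 82.99·0.4776 = 51.90 pbw (target 51.90 pbw)
Consistency of the glass mass: the batch minus its LOI: 250.0 pbw (oxide target masses add up to 250.0 pbw; the stated basis being 250.0 pbw — gaps are rounding artifacts).
Whole-batch sum: Σ batch = 314.6 pbw; Σ batch·LOI gives LOI loss = 64.64 pbw; yield = glass ÷ total batch = 79.45%.

Revised batch per 250.0 pbw frit:
  Stock A: 59.90 pbw
  Component B: 39.36 pbw
  Material C: 95.00 pbw
  Source F: 82.99 pbw
  Source E: 37.37 pbw
Total batch = 314.6 pbw; LOI loss = 64.64 pbw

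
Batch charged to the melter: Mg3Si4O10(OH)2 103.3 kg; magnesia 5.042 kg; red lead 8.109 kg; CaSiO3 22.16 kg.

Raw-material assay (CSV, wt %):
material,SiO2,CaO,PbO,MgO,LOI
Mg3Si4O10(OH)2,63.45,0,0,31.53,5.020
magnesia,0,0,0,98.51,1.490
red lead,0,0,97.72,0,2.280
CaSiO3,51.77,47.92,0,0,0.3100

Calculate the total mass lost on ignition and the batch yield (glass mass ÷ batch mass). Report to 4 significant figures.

Every computation maintains exact precision in all steps — in-progress results are displayed rounded to four significant figures in the working — every reported value is rounded only once — all derived quantities (LOI, totals, net glass mass, four oxide percentages, the yield) are recomputed using the weight values on 133.1 kg of glass at exact precision precisely as stated by the problem or answer text.
Ignition loss by material:
  Mg3Si4O10(OH)2: 103.3 × 0.05020 = 5.186 kg
  magnesia: 5.042 × 0.01490 = 0.07513 kg
  red lead: 8.109 × 0.02280 = 0.1849 kg
  CaSiO3: 22.16 × 0.003100 = 0.06870 kg
Total LOI = 5.514 kg
Glass = batch − LOI = 138.6 − 5.514 = 133.1 kg

LOI loss = 5.514 kg; glass = 133.1 kg; yield = 96.02%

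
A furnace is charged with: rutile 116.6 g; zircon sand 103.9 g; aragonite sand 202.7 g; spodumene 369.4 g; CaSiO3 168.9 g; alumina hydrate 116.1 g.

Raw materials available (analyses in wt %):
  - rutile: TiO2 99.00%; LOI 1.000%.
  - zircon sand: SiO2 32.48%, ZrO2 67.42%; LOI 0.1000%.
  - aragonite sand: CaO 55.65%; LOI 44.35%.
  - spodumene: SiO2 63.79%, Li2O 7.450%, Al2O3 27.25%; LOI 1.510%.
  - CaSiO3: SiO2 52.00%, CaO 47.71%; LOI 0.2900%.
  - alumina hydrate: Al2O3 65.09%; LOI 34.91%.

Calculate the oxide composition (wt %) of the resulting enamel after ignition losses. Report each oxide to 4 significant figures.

Glass mass = 939.8 g (batch 1078 − LOI 137.8).
Composition: TiO2 12.28%, SiO2 38.01%, Li2O 2.928%, CaO 20.58%, ZrO2 7.453%, Al2O3 18.75%

Each numeric step holds full float precision at each step — mid-chain values are displayed with 4-significant-digit rounding as written — each reported value is rounded just once — derived quantities are recomputed from the weighed amounts on 939.8 g of glass at full float precision (totals, LOI, the yield, glass mass, six oxide percentages), exactly as shown in the problem or the answer.
Oxide masses out of the charge:
  TiO2: 116.6·0.9900 = 115.4 g
  SiO2: 103.9·0.3248 + 369.4·0.6379 + 168.9·0.5200 = 357.2 g
  Li2O: 369.4·0.07450 = 27.52 g
  CaO: 202.7·0.5565 + 168.9·0.4771 = 193.4 g
  ZrO2: 103.9·0.6742 = 70.05 g
  Al2O3: 369.4·0.2725 + 116.1·0.6509 = 176.2 g
LOI: 116.6·0.01000 + 103.9·0.001000 + 202.7·0.4435 + 369.4·0.01510 + 168.9·0.002900 + 116.1·0.3491 = 137.8 g
Glass = total batch minus LOI = 1078 − 137.8 = 939.8 g (matching Σ of the oxides)
wt % = oxide mass / glass mass × 100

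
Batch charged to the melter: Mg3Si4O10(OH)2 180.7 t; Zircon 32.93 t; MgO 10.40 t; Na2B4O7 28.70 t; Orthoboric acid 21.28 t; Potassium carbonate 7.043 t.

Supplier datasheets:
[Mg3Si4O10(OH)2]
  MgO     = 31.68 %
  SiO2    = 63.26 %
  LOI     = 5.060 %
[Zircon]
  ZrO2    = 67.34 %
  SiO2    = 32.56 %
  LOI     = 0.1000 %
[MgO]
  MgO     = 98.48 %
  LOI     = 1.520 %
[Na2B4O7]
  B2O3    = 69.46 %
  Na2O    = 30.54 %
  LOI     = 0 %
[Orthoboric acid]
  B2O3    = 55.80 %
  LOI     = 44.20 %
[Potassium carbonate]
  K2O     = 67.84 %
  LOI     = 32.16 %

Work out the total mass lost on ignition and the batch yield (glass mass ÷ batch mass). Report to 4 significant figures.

Mid-chain values are displayed rounded off to 4 significant digits when written out. Every computation holds full precision from first step to last. Exactly one rounding lands on every reported result — derived quantities (six oxide percentages, LOI, totals, yield, net glass mass) are carried in exact precision starting from the weights for 260.0 t of glass as they appear in problem or answer.
Ignition loss by material:
  Mg3Si4O10(OH)2: 180.7 × 0.05060 = 9.143 t
  Zircon: 32.93 × 0.001000 = 0.03293 t
  MgO: 10.40 × 0.01520 = 0.1581 t
  Na2B4O7: 28.70 × 0 = 0 t
  Orthoboric acid: 21.28 × 0.4420 = 9.406 t
  Potassium carbonate: 7.043 × 0.3216 = 2.265 t
Total LOI = 21.01 t
Glass = batch − LOI = 281.1 − 21.01 = 260.0 t

LOI loss = 21.01 t; glass = 260.0 t; yield = 92.53%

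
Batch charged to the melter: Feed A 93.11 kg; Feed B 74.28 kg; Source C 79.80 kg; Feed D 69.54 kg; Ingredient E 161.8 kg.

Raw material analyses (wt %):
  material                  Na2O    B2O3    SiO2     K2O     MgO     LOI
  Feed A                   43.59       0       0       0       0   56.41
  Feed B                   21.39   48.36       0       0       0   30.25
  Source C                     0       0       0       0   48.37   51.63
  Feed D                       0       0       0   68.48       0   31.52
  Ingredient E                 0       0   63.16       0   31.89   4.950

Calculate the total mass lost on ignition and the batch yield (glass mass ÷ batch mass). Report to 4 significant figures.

LOI loss = 146.1 kg; glass = 332.4 kg; yield = 69.46%

Working values are shown rounded off to 4 significant figures at each printed step; all internal work holds exact precision at each step. A single rounding finalizes each reported figure; all derived quantities (the yield, LOI, five oxide percentages, net glass mass, totals) are recomputed from the batch weights on 332.4 kg of glass at full float precision, as written in the question or the answer.
Ignition loss by material:
  Feed A: 93.11 × 0.5641 = 52.52 kg
  Feed B: 74.28 × 0.3025 = 22.47 kg
  Source C: 79.80 × 0.5163 = 41.20 kg
  Feed D: 69.54 × 0.3152 = 21.92 kg
  Ingredient E: 161.8 × 0.04950 = 8.009 kg
Total LOI = 146.1 kg
Glass = batch − LOI = 478.5 − 146.1 = 332.4 kg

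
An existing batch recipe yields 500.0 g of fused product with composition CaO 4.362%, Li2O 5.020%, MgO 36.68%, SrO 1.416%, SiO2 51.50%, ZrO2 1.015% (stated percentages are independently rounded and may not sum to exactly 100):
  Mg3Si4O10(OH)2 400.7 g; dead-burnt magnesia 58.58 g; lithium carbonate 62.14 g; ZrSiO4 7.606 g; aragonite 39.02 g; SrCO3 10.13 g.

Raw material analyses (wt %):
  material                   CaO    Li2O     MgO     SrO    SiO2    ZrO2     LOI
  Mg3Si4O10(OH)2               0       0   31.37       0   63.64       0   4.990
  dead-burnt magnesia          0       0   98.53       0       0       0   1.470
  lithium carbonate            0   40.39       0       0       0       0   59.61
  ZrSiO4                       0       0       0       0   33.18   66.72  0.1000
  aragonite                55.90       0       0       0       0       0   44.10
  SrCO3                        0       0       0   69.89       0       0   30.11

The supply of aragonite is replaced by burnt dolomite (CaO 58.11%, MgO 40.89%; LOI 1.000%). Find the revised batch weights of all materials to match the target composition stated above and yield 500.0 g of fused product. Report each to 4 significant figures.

Revised batch per 500.0 g fused product:
  Mg3Si4O10(OH)2: 400.7 g
  dead-burnt magnesia: 43.00 g
  lithium carbonate: 62.14 g
  ZrSiO4: 7.606 g
  burnt dolomite: 37.53 g
  SrCO3: 10.13 g
Total batch = 561.1 g; LOI loss = 61.10 g

Every computation keeps exact precision all the way through — rounding to 4 significant figures applies to every mid-chain value as shown; exactly one rounding is applied to every reported figure — the derived quantities, including the yield, totals, six oxide percentages, ignition loss, glass mass, are computed from the batch weights on 500.0 g of glass at full float precision exactly as printed in either problem or answer.
The oxide mass targets at 500.0 g fused product:
  CaO: 4.362% × 500.0 = 21.81 g
  Li2O: 5.020% × 500.0 = 25.10 g
  MgO: 36.68% × 500.0 = 183.4 g
  SrO: 1.416% × 500.0 = 7.080 g
  SiO2: 51.50% × 500.0 = 257.5 g
  ZrO2: 1.015% × 500.0 = 5.075 g
Sums-versus-targets review applying the batch weights above, at the basis given (sum by sum, the targets are met modulo rounding of the values):
  CaO: 37.53·0.5811 = 21.81 g (target 21.81 g)
  Li2O: 62.14·0.4039 = 25.10 g (target 25.10 g)
  MgO: 400.7·0.3137 + 43.00·0.9853 + 37.53·0.4089 = 183.4 g (target 183.4 g)
  SrO: 10.13·0.6989 = 7.080 g (target 7.080 g)
  SiO2: 400.7·0.6364 + 7.606·0.3318 = 257.5 g (target 257.5 g)
  ZrO2: 7.606·0.6672 = 5.075 g (target 5.075 g)
Glass-mass closure: Σ batch − LOI loss = 500.0 g (targets for the oxides total 500.0 g; the stated basis being 500.0 g — any gap is answer rounding).
Total batch = Σ batch = 561.1 g; ignition loss, Σ(batch × LOI) = 61.10 g; yield = glass ÷ total batch = 89.11%.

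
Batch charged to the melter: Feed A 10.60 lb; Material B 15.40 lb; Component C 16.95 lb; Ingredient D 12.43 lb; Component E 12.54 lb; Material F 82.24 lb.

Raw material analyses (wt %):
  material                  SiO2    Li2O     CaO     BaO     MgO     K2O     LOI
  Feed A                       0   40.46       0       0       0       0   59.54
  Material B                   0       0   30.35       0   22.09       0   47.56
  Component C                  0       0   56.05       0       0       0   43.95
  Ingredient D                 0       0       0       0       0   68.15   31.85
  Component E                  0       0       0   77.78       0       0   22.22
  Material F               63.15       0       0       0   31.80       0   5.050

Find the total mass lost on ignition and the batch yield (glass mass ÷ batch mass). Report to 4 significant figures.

Every computation holds full precision through every step; in-progress results appear (rounded to 4 significant digits) between the steps — every reported figure includes exactly one rounding — the derived quantities are carried at exact precision (LOI, six oxide percentages, the yield, net glass mass, the totals) from the weighed amounts for 118.2 lb of glass as written in the problem or the answer.
Per-material ignition loss:
  Feed A: 10.60 × 0.5954 = 6.311 lb
  Material B: 15.40 × 0.4756 = 7.324 lb
  Component C: 16.95 × 0.4395 = 7.450 lb
  Ingredient D: 12.43 × 0.3185 = 3.959 lb
  Component E: 12.54 × 0.2222 = 2.786 lb
  Material F: 82.24 × 0.05050 = 4.153 lb
Total LOI = 31.98 lb
Glass = batch − LOI = 150.2 − 31.98 = 118.2 lb

LOI loss = 31.98 lb; glass = 118.2 lb; yield = 78.70%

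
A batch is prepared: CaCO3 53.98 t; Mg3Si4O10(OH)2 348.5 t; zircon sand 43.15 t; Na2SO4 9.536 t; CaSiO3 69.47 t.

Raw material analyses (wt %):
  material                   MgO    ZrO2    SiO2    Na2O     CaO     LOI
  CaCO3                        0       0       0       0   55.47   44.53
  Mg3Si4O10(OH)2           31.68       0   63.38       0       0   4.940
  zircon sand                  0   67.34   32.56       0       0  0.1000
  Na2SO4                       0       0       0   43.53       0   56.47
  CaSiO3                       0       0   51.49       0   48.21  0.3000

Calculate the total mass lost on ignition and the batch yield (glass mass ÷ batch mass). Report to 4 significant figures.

Intermediates are displayed rounded off to 4 significant figures as written — all internal work holds full precision through every step — exactly one rounding lands on each reported result; all derived quantities are recomputed using the weight values for 477.7 t of glass in full precision (net glass mass, the yield, the five compositions, LOI, the totals), as given in the problem or the answer.
LOI of each material in turn:
  CaCO3: 53.98 × 0.4453 = 24.04 t
  Mg3Si4O10(OH)2: 348.5 × 0.04940 = 17.22 t
  zircon sand: 43.15 × 0.001000 = 0.04315 t
  Na2SO4: 9.536 × 0.5647 = 5.385 t
  CaSiO3: 69.47 × 0.003000 = 0.2084 t
Total LOI = 46.89 t
Glass = batch − LOI = 524.6 − 46.89 = 477.7 t

LOI loss = 46.89 t; glass = 477.7 t; yield = 91.06%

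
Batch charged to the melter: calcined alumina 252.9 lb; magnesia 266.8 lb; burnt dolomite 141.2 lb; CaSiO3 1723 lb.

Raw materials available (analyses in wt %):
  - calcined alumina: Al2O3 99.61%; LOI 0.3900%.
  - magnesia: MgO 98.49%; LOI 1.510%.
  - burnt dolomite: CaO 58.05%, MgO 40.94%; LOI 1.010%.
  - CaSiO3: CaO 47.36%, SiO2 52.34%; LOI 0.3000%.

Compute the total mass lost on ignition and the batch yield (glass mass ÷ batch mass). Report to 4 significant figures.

All internal work maintains full precision in all steps; the intermediate values are shown rounded to 4 significant digits at each printed step — every reported number includes exactly one rounding — all derived quantities (net glass mass, the totals, the four compositions, yield, ignition loss) are re-derived using the weight values for 2372 lb of glass in exact precision, precisely as stated by problem or answer.
Ignition loss by material:
  calcined alumina: 252.9 × 0.003900 = 0.9863 lb
  magnesia: 266.8 × 0.01510 = 4.029 lb
  burnt dolomite: 141.2 × 0.01010 = 1.426 lb
  CaSiO3: 1723 × 0.003000 = 5.169 lb
Total LOI = 11.61 lb
Glass = batch − LOI = 2384 − 11.61 = 2372 lb

LOI loss = 11.61 lb; glass = 2372 lb; yield = 99.51%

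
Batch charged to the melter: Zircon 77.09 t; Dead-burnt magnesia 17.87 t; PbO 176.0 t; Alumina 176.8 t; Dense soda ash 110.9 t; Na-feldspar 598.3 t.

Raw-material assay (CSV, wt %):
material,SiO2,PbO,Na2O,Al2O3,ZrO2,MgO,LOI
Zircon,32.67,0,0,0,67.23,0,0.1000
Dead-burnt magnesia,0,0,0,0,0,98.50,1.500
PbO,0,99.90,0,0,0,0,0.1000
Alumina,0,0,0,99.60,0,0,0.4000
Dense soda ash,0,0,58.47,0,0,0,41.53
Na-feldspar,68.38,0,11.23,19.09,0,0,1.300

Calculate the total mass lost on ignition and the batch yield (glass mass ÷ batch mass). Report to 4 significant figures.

Each numeric step holds full precision through every step — in-progress results appear, rounded to 4 significant digits, as written — each reported value takes exactly one rounding — all derived quantities (totals, net glass mass, ignition loss, the yield, six oxide percentages) are carried from the weighed amounts for 1102 t of glass in full precision, as written in problem or answer.
LOI of each material in turn:
  Zircon: 77.09 × 0.001000 = 0.07709 t
  Dead-burnt magnesia: 17.87 × 0.01500 = 0.2681 t
  PbO: 176.0 × 0.001000 = 0.1760 t
  Alumina: 176.8 × 0.004000 = 0.7072 t
  Dense soda ash: 110.9 × 0.4153 = 46.06 t
  Na-feldspar: 598.3 × 0.01300 = 7.778 t
Total LOI = 55.06 t
Glass = batch − LOI = 1157 − 55.06 = 1102 t

LOI loss = 55.06 t; glass = 1102 t; yield = 95.24%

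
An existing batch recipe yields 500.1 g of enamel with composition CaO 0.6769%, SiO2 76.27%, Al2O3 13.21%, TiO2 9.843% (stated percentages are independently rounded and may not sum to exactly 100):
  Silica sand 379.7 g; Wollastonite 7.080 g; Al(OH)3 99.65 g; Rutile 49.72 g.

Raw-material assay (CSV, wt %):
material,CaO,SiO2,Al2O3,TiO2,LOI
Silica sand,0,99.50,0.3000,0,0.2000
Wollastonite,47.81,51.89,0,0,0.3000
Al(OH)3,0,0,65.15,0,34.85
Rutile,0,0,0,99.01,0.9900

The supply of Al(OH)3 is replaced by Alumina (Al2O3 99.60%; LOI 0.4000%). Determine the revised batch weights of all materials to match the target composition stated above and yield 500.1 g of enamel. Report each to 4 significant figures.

Revised batch per 500.1 g enamel:
  Silica sand: 379.7 g
  Wollastonite: 7.080 g
  Alumina: 65.18 g
  Rutile: 49.72 g
Total batch = 501.7 g; LOI loss = 1.534 g

All arithmetic carries exact precision in every operation — the intermediate values are printed rounded to four significant figures — exactly one rounding is applied to each reported result; all derived quantities are recomputed in full float precision (glass mass, four oxide percentages, totals, LOI, the yield) starting from the weights for 500.1 g of glass precisely as stated by question or answer.
The oxide mass targets at 500.1 g enamel:
  CaO: 0.6769% × 500.1 = 3.385 g
  SiO2: 76.27% × 500.1 = 381.4 g
  Al2O3: 13.21% × 500.1 = 66.06 g
  TiO2: 9.843% × 500.1 = 49.22 g
Oxide-by-oxide audit from the weights as reported, at the basis given (sum by sum, the targets are met inside rounding margins):
  CaO: 7.080·0.4781 = 3.385 g (target 3.385 g)
  SiO2: 379.7·0.9950 + 7.080·0.5189 = 381.5 g (target 381.4 g)
  Al2O3: 379.7·0.003000 + 65.18·0.9960 = 66.06 g (target 66.06 g)
  TiO2: 49.72·0.9901 = 49.23 g (target 49.22 g)
Glass-mass closure: batch total minus LOI = 500.1 g (targets for the oxides total 500.1 g; stated basis 500.1 g — any gap is answer rounding).
Batch total: Σ batch = 501.7 g; LOI removed, Σ of batch·LOI: 1.534 g; yield: glass divided by total = 99.69%.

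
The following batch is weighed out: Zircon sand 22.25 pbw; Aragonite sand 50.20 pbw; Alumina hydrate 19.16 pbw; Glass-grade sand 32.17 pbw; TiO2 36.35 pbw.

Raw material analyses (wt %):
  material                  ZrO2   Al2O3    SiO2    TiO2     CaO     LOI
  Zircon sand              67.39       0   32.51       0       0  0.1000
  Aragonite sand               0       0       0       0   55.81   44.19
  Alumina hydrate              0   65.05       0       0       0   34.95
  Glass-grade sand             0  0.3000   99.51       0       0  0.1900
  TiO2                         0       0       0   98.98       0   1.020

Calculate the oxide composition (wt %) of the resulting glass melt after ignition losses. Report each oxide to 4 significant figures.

Working values appear rounded to 4 significant digits; all internal work maintains full precision end to end. A single rounding completes each reported number. Derived quantities, which include the yield, glass mass, the totals, LOI, the five compositions, are recomputed in full float precision, as quoted within the problem or answer text, from the weighed amounts on 130.8 pbw of glass.
Delivered oxide masses:
  ZrO2: 22.25·0.6739 = 14.99 pbw
  Al2O3: 19.16·0.6505 + 32.17·0.003000 = 12.56 pbw
  SiO2: 22.25·0.3251 + 32.17·0.9951 = 39.25 pbw
  TiO2: 36.35·0.9898 = 35.98 pbw
  CaO: 50.20·0.5581 = 28.02 pbw
LOI: 22.25·0.001000 + 50.20·0.4419 + 19.16·0.3495 + 32.17·0.001900 + 36.35·0.01020 = 29.33 pbw
Glass mass = batch − LOI = 160.1 − 29.33 = 130.8 pbw (equal to the oxide-mass sum)
percent by weight: oxide/glass ×100

Glass mass = 130.8 pbw (batch 160.1 − LOI 29.33).
Composition: ZrO2 11.46%, Al2O3 9.603%, SiO2 30.01%, TiO2 27.51%, CaO 21.42%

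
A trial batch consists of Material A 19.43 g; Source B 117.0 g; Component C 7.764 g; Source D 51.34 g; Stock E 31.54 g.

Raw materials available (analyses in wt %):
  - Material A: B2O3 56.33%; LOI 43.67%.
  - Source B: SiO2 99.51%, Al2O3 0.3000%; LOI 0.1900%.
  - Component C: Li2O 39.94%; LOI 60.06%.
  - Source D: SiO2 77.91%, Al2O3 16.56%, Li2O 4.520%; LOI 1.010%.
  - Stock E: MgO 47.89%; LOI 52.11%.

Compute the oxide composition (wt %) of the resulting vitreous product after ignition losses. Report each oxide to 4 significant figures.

Glass mass = 196.7 g (batch 227.1 − LOI 30.32).
Composition: B2O3 5.563%, MgO 7.677%, SiO2 79.50%, Al2O3 4.500%, Li2O 2.756%

Exact precision is maintained at every stage. The intermediate values are displayed, with 4-significant-figure rounding, in the printout — every reported value undergoes a single rounding. The derived quantities (ignition loss, glass mass, yield, the five compositions, the totals) are re-derived in full precision using the weight values per 196.7 g of glass as given in problem or answer.
Oxide masses out of the charge:
  B2O3: 19.43·0.5633 = 10.94 g
  MgO: 31.54·0.4789 = 15.10 g
  SiO2: 117.0·0.9951 + 51.34·0.7791 = 156.4 g
  Al2O3: 117.0·0.003000 + 51.34·0.1656 = 8.853 g
  Li2O: 7.764·0.3994 + 51.34·0.04520 = 5.422 g
LOI: 19.43·0.4367 + 117.0·0.001900 + 7.764·0.6006 + 51.34·0.01010 + 31.54·0.5211 = 30.32 g
Glass = total batch minus LOI = 227.1 − 30.32 = 196.7 g (consistent with Σ oxide mass)
percent share: oxide ÷ glass, ×100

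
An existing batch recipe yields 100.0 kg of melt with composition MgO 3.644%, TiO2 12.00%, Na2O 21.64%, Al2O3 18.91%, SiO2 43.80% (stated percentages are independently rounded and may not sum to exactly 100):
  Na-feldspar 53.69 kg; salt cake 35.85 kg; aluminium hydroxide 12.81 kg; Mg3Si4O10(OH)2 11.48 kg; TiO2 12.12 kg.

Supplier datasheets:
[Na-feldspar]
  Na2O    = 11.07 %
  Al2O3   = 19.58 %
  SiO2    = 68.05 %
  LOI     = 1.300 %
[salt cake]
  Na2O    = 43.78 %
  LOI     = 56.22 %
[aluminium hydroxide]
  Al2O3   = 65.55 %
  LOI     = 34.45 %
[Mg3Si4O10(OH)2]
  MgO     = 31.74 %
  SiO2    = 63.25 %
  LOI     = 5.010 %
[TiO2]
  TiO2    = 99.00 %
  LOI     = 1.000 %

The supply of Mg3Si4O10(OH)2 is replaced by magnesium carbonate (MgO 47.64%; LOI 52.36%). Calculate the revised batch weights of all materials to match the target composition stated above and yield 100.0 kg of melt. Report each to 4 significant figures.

In-progress results are printed with 4-significant-figure rounding when written out — the whole derivation keeps full precision in all steps; a single rounding completes every reported result — derived quantities, including five oxide percentages, the totals, LOI, the yield, glass mass, are recomputed using the weight values per 100.0 kg of glass at exact precision precisely as stated by either problem or answer.
Oxide-by-oxide targets in 100.0 kg melt:
  MgO: 3.644% × 100.0 = 3.644 kg
  TiO2: 12.00% × 100.0 = 12.00 kg
  Na2O: 21.64% × 100.0 = 21.64 kg
  Al2O3: 18.91% × 100.0 = 18.91 kg
  SiO2: 43.80% × 100.0 = 43.80 kg
Checking each oxide sum using the reported weights, for the quoted basis mass (every target is met by its sum exact up to rounding of places):
  MgO: 7.649·0.4764 = 3.644 kg (target 3.644 kg)
  TiO2: 12.12·0.9900 = 12.00 kg (target 12.00 kg)
  Na2O: 64.36·0.1107 + 33.15·0.4378 = 21.64 kg (target 21.64 kg)
  Al2O3: 64.36·0.1958 + 9.622·0.6555 = 18.91 kg (target 18.91 kg)
  SiO2: 64.36·0.6805 = 43.80 kg (target 43.80 kg)
Glass-mass closure: net batch after ignition = 99.99 kg (summing oxide targets gives 99.99 kg; the stated basis being 100.0 kg — a pure rounding effect).
Total batch = Σ batch = 126.9 kg; ignition loss, Σ(batch × LOI) = 26.91 kg; yield: glass divided by total = 78.79%.

Revised batch per 100.0 kg melt:
  Na-feldspar: 64.36 kg
  salt cake: 33.15 kg
  aluminium hydroxide: 9.622 kg
  magnesium carbonate: 7.649 kg
  TiO2: 12.12 kg
Total batch = 126.9 kg; LOI loss = 26.91 kg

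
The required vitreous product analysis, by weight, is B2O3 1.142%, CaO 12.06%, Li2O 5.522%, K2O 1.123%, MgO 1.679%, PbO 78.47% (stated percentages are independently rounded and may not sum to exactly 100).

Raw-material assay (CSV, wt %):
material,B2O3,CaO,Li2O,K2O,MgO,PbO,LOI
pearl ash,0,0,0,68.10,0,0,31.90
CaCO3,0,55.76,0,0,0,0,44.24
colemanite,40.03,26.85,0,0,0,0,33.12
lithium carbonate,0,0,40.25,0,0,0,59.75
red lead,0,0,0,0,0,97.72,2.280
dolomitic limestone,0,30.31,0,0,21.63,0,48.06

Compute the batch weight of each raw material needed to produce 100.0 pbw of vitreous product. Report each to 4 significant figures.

Batch per 100.0 pbw vitreous product:
  pearl ash: 1.649 pbw
  CaCO3: 16.04 pbw
  colemanite: 2.853 pbw
  lithium carbonate: 13.72 pbw
  red lead: 80.30 pbw
  dolomitic limestone: 7.762 pbw
Total batch = 122.3 pbw; LOI loss = 22.33 pbw; yield = 81.75%

Exact precision is kept from start to finish; rounding to four significant digits extends to every in-between result as printed. A single rounding completes every reported number. All derived quantities are rebuilt at exact precision (glass mass, yield, six oxide percentages, ignition loss, the totals) from the batch weights for 100.0 pbw of glass, exactly as shown in the question or the answer.
The oxide mass targets at 100.0 pbw vitreous product:
  B2O3: 1.142% × 100.0 = 1.142 pbw
  CaO: 12.06% × 100.0 = 12.06 pbw
  Li2O: 5.522% × 100.0 = 5.522 pbw
  K2O: 1.123% × 100.0 = 1.123 pbw
  MgO: 1.679% × 100.0 = 1.679 pbw
  PbO: 78.47% × 100.0 = 78.47 pbw
Per-oxide balance check applying the batch weights above, versus the basis set out (oxide sums agree with the targets once rounding is allowed for):
  B2O3: 2.853·0.4003 = 1.142 pbw (target 1.142 pbw)
  CaO: 16.04·0.5576 + 2.853·0.2685 + 7.762·0.3031 = 12.06 pbw (target 12.06 pbw)
  Li2O: 13.72·0.4025 = 5.522 pbw (target 5.522 pbw)
  K2O: 1.649·0.6810 = 1.123 pbw (target 1.123 pbw)
  MgO: 7.762·0.2163 = 1.679 pbw (target 1.679 pbw)
  PbO: 80.30·0.9772 = 78.47 pbw (target 78.47 pbw)
Glass-mass sanity pass: net batch after ignition = 100.0 pbw (per-oxide target masses sum to 100.0 pbw; versus the stated basis of 100.0 pbw — rounding explains the deltas).
Adding the batch up: Σ batch = 122.3 pbw; loss to ignition Σ batch·LOI = 22.33 pbw; yield = glass ÷ total batch = 81.75%.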